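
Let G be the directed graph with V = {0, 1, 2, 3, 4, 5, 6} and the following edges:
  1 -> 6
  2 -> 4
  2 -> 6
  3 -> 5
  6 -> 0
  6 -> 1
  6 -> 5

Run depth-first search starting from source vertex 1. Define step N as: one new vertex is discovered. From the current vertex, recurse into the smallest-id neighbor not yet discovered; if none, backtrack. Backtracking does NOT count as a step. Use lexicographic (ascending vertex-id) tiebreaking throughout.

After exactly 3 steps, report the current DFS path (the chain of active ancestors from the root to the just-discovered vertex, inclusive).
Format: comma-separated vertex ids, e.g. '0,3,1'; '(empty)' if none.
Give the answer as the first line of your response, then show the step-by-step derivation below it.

1,6,0

step 1: discover 1; path=1; order=1
step 2: discover 6; path=1>6; order=1,6
step 3: discover 0; path=1>6>0; order=1,6,0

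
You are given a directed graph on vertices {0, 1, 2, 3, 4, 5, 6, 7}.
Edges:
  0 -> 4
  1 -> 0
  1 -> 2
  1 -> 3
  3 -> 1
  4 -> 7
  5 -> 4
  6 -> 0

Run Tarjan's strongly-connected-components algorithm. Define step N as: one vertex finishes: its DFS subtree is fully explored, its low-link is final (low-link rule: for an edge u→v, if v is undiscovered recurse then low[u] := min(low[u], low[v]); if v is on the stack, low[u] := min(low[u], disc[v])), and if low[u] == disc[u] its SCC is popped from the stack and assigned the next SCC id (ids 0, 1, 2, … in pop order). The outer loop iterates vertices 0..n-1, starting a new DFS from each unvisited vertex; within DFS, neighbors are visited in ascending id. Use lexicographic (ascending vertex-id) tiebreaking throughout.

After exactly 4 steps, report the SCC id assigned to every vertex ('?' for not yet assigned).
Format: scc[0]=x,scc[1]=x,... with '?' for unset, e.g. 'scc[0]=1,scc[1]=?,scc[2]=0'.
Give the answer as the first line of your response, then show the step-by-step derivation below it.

scc[0]=2,scc[1]=?,scc[2]=3,scc[3]=?,scc[4]=1,scc[5]=?,scc[6]=?,scc[7]=0

step 1: low=(low[0]=0,low[1]=?,low[2]=?,low[3]=?,low[4]=1,low[5]=?,low[6]=?,low[7]=2); scc=(scc[0]=?,scc[1]=?,scc[2]=?,scc[3]=?,scc[4]=?,scc[5]=?,scc[6]=?,scc[7]=0)
step 2: low=(low[0]=0,low[1]=?,low[2]=?,low[3]=?,low[4]=1,low[5]=?,low[6]=?,low[7]=2); scc=(scc[0]=?,scc[1]=?,scc[2]=?,scc[3]=?,scc[4]=1,scc[5]=?,scc[6]=?,scc[7]=0)
step 3: low=(low[0]=0,low[1]=?,low[2]=?,low[3]=?,low[4]=1,low[5]=?,low[6]=?,low[7]=2); scc=(scc[0]=2,scc[1]=?,scc[2]=?,scc[3]=?,scc[4]=1,scc[5]=?,scc[6]=?,scc[7]=0)
step 4: low=(low[0]=0,low[1]=3,low[2]=4,low[3]=?,low[4]=1,low[5]=?,low[6]=?,low[7]=2); scc=(scc[0]=2,scc[1]=?,scc[2]=3,scc[3]=?,scc[4]=1,scc[5]=?,scc[6]=?,scc[7]=0)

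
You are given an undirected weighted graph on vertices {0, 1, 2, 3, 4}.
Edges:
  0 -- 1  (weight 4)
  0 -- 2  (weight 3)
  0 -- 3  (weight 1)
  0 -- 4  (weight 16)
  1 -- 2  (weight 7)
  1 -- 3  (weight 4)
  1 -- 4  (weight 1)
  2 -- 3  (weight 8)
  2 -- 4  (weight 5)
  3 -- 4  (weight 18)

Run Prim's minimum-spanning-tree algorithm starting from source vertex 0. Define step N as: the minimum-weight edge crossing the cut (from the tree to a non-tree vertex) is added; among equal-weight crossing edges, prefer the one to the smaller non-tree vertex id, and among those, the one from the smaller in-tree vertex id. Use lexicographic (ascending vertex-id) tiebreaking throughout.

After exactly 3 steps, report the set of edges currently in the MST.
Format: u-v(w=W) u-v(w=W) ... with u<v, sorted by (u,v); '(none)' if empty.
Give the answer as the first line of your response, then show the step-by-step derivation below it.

0-1(w=4) 0-2(w=3) 0-3(w=1)

step 1: add edge 0-3 (w=1); MST = {0-3(w=1)}
step 2: add edge 0-2 (w=3); MST = {0-2(w=3) 0-3(w=1)}
step 3: add edge 0-1 (w=4); MST = {0-1(w=4) 0-2(w=3) 0-3(w=1)}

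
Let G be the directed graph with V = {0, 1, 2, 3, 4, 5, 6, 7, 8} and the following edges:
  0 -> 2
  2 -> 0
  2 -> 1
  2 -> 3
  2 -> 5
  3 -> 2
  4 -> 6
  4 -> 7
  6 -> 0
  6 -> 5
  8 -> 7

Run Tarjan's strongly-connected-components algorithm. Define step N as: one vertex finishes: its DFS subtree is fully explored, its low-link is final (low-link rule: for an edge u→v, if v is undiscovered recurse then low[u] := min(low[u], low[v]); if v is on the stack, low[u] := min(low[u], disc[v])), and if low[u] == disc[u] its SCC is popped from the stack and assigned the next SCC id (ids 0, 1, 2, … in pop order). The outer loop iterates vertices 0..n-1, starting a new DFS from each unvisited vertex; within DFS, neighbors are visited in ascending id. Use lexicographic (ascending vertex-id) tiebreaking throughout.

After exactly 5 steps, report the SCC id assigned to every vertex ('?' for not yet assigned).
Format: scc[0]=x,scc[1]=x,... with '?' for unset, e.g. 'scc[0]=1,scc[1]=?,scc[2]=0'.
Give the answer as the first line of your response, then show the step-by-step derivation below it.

scc[0]=2,scc[1]=0,scc[2]=2,scc[3]=2,scc[4]=?,scc[5]=1,scc[6]=?,scc[7]=?,scc[8]=?

step 1: low=(low[0]=0,low[1]=2,low[2]=0,low[3]=?,low[4]=?,low[5]=?,low[6]=?,low[7]=?,low[8]=?); scc=(scc[0]=?,scc[1]=0,scc[2]=?,scc[3]=?,scc[4]=?,scc[5]=?,scc[6]=?,scc[7]=?,scc[8]=?)
step 2: low=(low[0]=0,low[1]=2,low[2]=0,low[3]=1,low[4]=?,low[5]=?,low[6]=?,low[7]=?,low[8]=?); scc=(scc[0]=?,scc[1]=0,scc[2]=?,scc[3]=?,scc[4]=?,scc[5]=?,scc[6]=?,scc[7]=?,scc[8]=?)
step 3: low=(low[0]=0,low[1]=2,low[2]=0,low[3]=1,low[4]=?,low[5]=4,low[6]=?,low[7]=?,low[8]=?); scc=(scc[0]=?,scc[1]=0,scc[2]=?,scc[3]=?,scc[4]=?,scc[5]=1,scc[6]=?,scc[7]=?,scc[8]=?)
step 4: low=(low[0]=0,low[1]=2,low[2]=0,low[3]=1,low[4]=?,low[5]=4,low[6]=?,low[7]=?,low[8]=?); scc=(scc[0]=?,scc[1]=0,scc[2]=?,scc[3]=?,scc[4]=?,scc[5]=1,scc[6]=?,scc[7]=?,scc[8]=?)
step 5: low=(low[0]=0,low[1]=2,low[2]=0,low[3]=1,low[4]=?,low[5]=4,low[6]=?,low[7]=?,low[8]=?); scc=(scc[0]=2,scc[1]=0,scc[2]=2,scc[3]=2,scc[4]=?,scc[5]=1,scc[6]=?,scc[7]=?,scc[8]=?)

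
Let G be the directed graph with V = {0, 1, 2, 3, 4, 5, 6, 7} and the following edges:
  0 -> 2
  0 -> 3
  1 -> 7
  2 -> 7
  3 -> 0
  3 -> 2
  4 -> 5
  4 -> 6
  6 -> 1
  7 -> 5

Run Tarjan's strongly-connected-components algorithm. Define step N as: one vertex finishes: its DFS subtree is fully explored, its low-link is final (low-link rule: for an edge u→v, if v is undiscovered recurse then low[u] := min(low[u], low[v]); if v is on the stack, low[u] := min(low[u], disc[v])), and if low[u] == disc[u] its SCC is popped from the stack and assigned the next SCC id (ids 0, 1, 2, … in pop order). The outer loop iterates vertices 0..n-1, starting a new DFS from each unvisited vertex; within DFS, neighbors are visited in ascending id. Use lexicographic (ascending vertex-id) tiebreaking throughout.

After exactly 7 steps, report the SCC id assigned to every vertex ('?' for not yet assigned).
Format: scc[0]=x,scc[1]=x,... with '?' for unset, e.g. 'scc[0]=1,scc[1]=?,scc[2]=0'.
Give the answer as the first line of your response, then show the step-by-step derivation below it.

scc[0]=3,scc[1]=4,scc[2]=2,scc[3]=3,scc[4]=?,scc[5]=0,scc[6]=5,scc[7]=1

step 1: low=(low[0]=0,low[1]=?,low[2]=1,low[3]=?,low[4]=?,low[5]=3,low[6]=?,low[7]=2); scc=(scc[0]=?,scc[1]=?,scc[2]=?,scc[3]=?,scc[4]=?,scc[5]=0,scc[6]=?,scc[7]=?)
step 2: low=(low[0]=0,low[1]=?,low[2]=1,low[3]=?,low[4]=?,low[5]=3,low[6]=?,low[7]=2); scc=(scc[0]=?,scc[1]=?,scc[2]=?,scc[3]=?,scc[4]=?,scc[5]=0,scc[6]=?,scc[7]=1)
step 3: low=(low[0]=0,low[1]=?,low[2]=1,low[3]=?,low[4]=?,low[5]=3,low[6]=?,low[7]=2); scc=(scc[0]=?,scc[1]=?,scc[2]=2,scc[3]=?,scc[4]=?,scc[5]=0,scc[6]=?,scc[7]=1)
step 4: low=(low[0]=0,low[1]=?,low[2]=1,low[3]=0,low[4]=?,low[5]=3,low[6]=?,low[7]=2); scc=(scc[0]=?,scc[1]=?,scc[2]=2,scc[3]=?,scc[4]=?,scc[5]=0,scc[6]=?,scc[7]=1)
step 5: low=(low[0]=0,low[1]=?,low[2]=1,low[3]=0,low[4]=?,low[5]=3,low[6]=?,low[7]=2); scc=(scc[0]=3,scc[1]=?,scc[2]=2,scc[3]=3,scc[4]=?,scc[5]=0,scc[6]=?,scc[7]=1)
step 6: low=(low[0]=0,low[1]=5,low[2]=1,low[3]=0,low[4]=?,low[5]=3,low[6]=?,low[7]=2); scc=(scc[0]=3,scc[1]=4,scc[2]=2,scc[3]=3,scc[4]=?,scc[5]=0,scc[6]=?,scc[7]=1)
step 7: low=(low[0]=0,low[1]=5,low[2]=1,low[3]=0,low[4]=6,low[5]=3,low[6]=7,low[7]=2); scc=(scc[0]=3,scc[1]=4,scc[2]=2,scc[3]=3,scc[4]=?,scc[5]=0,scc[6]=5,scc[7]=1)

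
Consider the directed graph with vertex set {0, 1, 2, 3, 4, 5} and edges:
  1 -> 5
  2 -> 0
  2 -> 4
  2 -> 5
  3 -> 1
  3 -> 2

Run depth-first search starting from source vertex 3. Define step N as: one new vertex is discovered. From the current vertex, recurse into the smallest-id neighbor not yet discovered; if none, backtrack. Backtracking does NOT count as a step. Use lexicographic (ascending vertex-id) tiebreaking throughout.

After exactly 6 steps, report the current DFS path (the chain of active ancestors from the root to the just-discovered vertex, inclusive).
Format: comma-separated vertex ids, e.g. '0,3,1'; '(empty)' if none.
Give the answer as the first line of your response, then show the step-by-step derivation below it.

3,2,4

step 1: discover 3; path=3; order=3
step 2: discover 1; path=3>1; order=3,1
step 3: discover 5; path=3>1>5; order=3,1,5
step 4: discover 2; path=3>2; order=3,1,5,2
step 5: discover 0; path=3>2>0; order=3,1,5,2,0
step 6: discover 4; path=3>2>4; order=3,1,5,2,0,4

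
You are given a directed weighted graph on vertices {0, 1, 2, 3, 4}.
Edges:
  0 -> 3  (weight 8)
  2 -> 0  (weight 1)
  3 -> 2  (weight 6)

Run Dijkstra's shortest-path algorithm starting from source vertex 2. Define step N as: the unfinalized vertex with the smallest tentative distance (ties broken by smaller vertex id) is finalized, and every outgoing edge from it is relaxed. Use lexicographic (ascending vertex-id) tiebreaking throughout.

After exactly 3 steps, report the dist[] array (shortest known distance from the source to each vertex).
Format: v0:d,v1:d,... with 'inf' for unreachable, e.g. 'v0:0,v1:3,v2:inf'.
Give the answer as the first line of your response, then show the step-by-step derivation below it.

v0:1,v1:inf,v2:0,v3:9,v4:inf

step 1: dist = v0:1,v1:inf,v2:0,v3:inf,v4:inf
step 2: dist = v0:1,v1:inf,v2:0,v3:9,v4:inf
step 3: dist = v0:1,v1:inf,v2:0,v3:9,v4:inf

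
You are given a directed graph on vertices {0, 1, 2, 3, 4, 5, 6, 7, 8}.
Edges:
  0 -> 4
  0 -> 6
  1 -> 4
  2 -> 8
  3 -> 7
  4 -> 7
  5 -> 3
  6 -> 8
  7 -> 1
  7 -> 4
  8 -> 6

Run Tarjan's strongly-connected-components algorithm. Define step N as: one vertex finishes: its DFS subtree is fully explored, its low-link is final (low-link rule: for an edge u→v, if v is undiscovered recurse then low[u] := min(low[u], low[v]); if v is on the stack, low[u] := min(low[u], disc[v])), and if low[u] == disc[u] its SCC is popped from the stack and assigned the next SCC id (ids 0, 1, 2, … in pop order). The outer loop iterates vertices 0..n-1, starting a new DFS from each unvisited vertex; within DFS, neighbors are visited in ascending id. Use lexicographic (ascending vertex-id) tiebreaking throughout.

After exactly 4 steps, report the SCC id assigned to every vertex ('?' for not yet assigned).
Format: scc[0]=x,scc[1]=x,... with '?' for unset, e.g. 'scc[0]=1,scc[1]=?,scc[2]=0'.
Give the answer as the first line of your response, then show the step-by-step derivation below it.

scc[0]=?,scc[1]=0,scc[2]=?,scc[3]=?,scc[4]=0,scc[5]=?,scc[6]=?,scc[7]=0,scc[8]=?

step 1: low=(low[0]=0,low[1]=1,low[2]=?,low[3]=?,low[4]=1,low[5]=?,low[6]=?,low[7]=2,low[8]=?); scc=(scc[0]=?,scc[1]=?,scc[2]=?,scc[3]=?,scc[4]=?,scc[5]=?,scc[6]=?,scc[7]=?,scc[8]=?)
step 2: low=(low[0]=0,low[1]=1,low[2]=?,low[3]=?,low[4]=1,low[5]=?,low[6]=?,low[7]=1,low[8]=?); scc=(scc[0]=?,scc[1]=?,scc[2]=?,scc[3]=?,scc[4]=?,scc[5]=?,scc[6]=?,scc[7]=?,scc[8]=?)
step 3: low=(low[0]=0,low[1]=1,low[2]=?,low[3]=?,low[4]=1,low[5]=?,low[6]=?,low[7]=1,low[8]=?); scc=(scc[0]=?,scc[1]=0,scc[2]=?,scc[3]=?,scc[4]=0,scc[5]=?,scc[6]=?,scc[7]=0,scc[8]=?)
step 4: low=(low[0]=0,low[1]=1,low[2]=?,low[3]=?,low[4]=1,low[5]=?,low[6]=4,low[7]=1,low[8]=4); scc=(scc[0]=?,scc[1]=0,scc[2]=?,scc[3]=?,scc[4]=0,scc[5]=?,scc[6]=?,scc[7]=0,scc[8]=?)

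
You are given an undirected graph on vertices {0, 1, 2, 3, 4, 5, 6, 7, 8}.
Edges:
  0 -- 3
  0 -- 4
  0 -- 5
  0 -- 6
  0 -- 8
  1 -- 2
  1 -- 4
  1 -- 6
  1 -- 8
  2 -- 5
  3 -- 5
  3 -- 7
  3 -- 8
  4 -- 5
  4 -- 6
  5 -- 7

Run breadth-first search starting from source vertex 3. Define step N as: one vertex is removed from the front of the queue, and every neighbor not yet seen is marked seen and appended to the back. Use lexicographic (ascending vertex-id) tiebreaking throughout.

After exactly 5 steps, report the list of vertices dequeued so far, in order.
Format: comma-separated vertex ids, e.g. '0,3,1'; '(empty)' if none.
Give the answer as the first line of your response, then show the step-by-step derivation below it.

3,0,5,7,8

step 1: dequeue 3; queue=[0,5,7,8]; order=3
step 2: dequeue 0; queue=[5,7,8,4,6]; order=3,0
step 3: dequeue 5; queue=[7,8,4,6,2]; order=3,0,5
step 4: dequeue 7; queue=[8,4,6,2]; order=3,0,5,7
step 5: dequeue 8; queue=[4,6,2,1]; order=3,0,5,7,8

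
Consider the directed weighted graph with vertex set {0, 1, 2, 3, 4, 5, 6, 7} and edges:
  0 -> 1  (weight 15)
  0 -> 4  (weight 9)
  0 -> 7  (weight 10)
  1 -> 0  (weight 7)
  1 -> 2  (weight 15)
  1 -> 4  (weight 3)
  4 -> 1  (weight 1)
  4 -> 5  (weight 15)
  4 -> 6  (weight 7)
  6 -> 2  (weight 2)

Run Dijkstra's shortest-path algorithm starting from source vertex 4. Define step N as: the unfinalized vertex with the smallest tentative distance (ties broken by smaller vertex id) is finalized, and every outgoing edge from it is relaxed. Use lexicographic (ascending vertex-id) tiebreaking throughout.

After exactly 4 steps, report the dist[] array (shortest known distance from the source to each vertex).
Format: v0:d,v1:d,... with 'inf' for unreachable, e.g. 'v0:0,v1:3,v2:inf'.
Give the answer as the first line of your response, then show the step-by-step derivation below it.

v0:8,v1:1,v2:9,v3:inf,v4:0,v5:15,v6:7,v7:18

step 1: dist = v0:inf,v1:1,v2:inf,v3:inf,v4:0,v5:15,v6:7,v7:inf
step 2: dist = v0:8,v1:1,v2:16,v3:inf,v4:0,v5:15,v6:7,v7:inf
step 3: dist = v0:8,v1:1,v2:9,v3:inf,v4:0,v5:15,v6:7,v7:inf
step 4: dist = v0:8,v1:1,v2:9,v3:inf,v4:0,v5:15,v6:7,v7:18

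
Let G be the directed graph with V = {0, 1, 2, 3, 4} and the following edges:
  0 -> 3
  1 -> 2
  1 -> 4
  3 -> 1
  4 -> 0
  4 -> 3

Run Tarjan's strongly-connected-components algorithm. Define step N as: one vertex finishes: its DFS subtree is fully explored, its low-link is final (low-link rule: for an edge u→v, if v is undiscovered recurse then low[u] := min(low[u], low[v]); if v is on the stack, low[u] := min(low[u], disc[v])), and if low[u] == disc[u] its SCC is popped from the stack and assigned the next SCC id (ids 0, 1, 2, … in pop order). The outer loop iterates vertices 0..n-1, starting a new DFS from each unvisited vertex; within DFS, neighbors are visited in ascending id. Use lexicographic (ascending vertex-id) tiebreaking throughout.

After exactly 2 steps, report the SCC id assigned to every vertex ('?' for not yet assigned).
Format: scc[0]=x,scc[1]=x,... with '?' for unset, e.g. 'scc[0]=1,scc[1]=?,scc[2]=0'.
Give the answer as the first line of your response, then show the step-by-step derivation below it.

scc[0]=?,scc[1]=?,scc[2]=0,scc[3]=?,scc[4]=?

step 1: low=(low[0]=0,low[1]=2,low[2]=3,low[3]=1,low[4]=?); scc=(scc[0]=?,scc[1]=?,scc[2]=0,scc[3]=?,scc[4]=?)
step 2: low=(low[0]=0,low[1]=2,low[2]=3,low[3]=1,low[4]=0); scc=(scc[0]=?,scc[1]=?,scc[2]=0,scc[3]=?,scc[4]=?)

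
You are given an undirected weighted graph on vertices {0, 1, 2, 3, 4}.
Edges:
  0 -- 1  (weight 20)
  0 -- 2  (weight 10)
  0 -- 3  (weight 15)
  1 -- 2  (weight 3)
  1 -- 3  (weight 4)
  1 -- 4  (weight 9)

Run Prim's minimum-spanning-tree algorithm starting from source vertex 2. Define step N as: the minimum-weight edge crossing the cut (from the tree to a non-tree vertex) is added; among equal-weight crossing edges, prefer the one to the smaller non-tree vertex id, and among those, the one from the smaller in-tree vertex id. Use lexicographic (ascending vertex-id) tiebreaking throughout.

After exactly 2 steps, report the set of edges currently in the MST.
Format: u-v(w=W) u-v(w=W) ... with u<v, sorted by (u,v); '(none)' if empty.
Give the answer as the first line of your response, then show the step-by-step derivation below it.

1-2(w=3) 1-3(w=4)

step 1: add edge 1-2 (w=3); MST = {1-2(w=3)}
step 2: add edge 1-3 (w=4); MST = {1-2(w=3) 1-3(w=4)}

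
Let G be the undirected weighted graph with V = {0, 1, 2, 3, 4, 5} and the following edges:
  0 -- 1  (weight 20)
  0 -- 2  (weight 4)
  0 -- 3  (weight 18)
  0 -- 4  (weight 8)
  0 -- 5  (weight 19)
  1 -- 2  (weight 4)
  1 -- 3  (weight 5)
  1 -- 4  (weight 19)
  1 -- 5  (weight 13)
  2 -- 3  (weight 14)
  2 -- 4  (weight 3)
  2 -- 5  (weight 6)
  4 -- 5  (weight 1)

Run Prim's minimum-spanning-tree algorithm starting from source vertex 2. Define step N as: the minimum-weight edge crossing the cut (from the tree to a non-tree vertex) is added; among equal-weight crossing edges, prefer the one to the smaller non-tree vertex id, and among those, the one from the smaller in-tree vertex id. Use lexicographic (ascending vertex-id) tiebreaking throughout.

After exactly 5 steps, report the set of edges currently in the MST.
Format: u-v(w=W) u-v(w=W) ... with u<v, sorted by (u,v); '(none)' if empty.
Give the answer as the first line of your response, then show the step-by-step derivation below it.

0-2(w=4) 1-2(w=4) 1-3(w=5) 2-4(w=3) 4-5(w=1)

step 1: add edge 2-4 (w=3); MST = {2-4(w=3)}
step 2: add edge 4-5 (w=1); MST = {2-4(w=3) 4-5(w=1)}
step 3: add edge 0-2 (w=4); MST = {0-2(w=4) 2-4(w=3) 4-5(w=1)}
step 4: add edge 1-2 (w=4); MST = {0-2(w=4) 1-2(w=4) 2-4(w=3) 4-5(w=1)}
step 5: add edge 1-3 (w=5); MST = {0-2(w=4) 1-2(w=4) 1-3(w=5) 2-4(w=3) 4-5(w=1)}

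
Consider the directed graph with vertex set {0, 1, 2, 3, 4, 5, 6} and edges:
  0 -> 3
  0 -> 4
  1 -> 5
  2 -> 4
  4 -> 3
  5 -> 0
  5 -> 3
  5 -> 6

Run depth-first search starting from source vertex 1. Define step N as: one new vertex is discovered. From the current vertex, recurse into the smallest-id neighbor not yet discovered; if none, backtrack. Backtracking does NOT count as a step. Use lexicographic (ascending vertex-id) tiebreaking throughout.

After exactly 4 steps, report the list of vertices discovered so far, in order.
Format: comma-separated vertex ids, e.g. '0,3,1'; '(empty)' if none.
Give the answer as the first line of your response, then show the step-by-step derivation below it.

1,5,0,3

step 1: discover 1; path=1; order=1
step 2: discover 5; path=1>5; order=1,5
step 3: discover 0; path=1>5>0; order=1,5,0
step 4: discover 3; path=1>5>0>3; order=1,5,0,3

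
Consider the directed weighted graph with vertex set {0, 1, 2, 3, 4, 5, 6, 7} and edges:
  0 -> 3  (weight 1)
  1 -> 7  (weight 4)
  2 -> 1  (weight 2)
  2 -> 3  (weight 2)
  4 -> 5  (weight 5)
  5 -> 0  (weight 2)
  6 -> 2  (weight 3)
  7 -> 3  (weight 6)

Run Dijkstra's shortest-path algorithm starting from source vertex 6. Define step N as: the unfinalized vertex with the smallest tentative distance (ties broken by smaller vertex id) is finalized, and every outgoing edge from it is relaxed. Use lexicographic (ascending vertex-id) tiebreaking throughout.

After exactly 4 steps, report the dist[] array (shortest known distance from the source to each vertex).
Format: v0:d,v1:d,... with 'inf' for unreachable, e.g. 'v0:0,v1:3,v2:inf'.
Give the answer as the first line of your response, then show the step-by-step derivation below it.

v0:inf,v1:5,v2:3,v3:5,v4:inf,v5:inf,v6:0,v7:9

step 1: dist = v0:inf,v1:inf,v2:3,v3:inf,v4:inf,v5:inf,v6:0,v7:inf
step 2: dist = v0:inf,v1:5,v2:3,v3:5,v4:inf,v5:inf,v6:0,v7:inf
step 3: dist = v0:inf,v1:5,v2:3,v3:5,v4:inf,v5:inf,v6:0,v7:9
step 4: dist = v0:inf,v1:5,v2:3,v3:5,v4:inf,v5:inf,v6:0,v7:9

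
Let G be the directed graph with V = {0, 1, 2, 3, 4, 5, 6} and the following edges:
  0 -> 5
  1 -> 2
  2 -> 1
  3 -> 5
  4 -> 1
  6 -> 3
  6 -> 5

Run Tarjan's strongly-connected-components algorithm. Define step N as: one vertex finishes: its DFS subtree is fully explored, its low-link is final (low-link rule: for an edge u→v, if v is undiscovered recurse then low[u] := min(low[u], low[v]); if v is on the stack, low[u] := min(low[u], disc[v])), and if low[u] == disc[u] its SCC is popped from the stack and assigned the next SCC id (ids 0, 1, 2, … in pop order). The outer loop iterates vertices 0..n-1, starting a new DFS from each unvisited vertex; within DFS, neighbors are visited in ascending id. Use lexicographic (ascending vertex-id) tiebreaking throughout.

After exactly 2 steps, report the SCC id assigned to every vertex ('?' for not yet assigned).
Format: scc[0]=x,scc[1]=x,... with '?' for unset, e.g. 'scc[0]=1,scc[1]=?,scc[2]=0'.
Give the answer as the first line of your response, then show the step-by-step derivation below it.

scc[0]=1,scc[1]=?,scc[2]=?,scc[3]=?,scc[4]=?,scc[5]=0,scc[6]=?

step 1: low=(low[0]=0,low[1]=?,low[2]=?,low[3]=?,low[4]=?,low[5]=1,low[6]=?); scc=(scc[0]=?,scc[1]=?,scc[2]=?,scc[3]=?,scc[4]=?,scc[5]=0,scc[6]=?)
step 2: low=(low[0]=0,low[1]=?,low[2]=?,low[3]=?,low[4]=?,low[5]=1,low[6]=?); scc=(scc[0]=1,scc[1]=?,scc[2]=?,scc[3]=?,scc[4]=?,scc[5]=0,scc[6]=?)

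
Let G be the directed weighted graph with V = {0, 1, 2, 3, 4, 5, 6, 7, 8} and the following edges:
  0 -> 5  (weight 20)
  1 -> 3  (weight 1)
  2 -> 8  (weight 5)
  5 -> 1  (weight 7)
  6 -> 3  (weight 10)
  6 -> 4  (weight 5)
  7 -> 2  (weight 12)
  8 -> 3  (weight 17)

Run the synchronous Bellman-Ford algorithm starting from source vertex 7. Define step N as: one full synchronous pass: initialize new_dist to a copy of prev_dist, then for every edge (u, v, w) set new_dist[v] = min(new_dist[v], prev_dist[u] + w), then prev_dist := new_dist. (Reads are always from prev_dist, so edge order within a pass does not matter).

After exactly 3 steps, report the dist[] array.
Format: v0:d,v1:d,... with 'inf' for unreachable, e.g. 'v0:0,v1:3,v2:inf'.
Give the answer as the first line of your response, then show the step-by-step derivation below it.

v0:inf,v1:inf,v2:12,v3:34,v4:inf,v5:inf,v6:inf,v7:0,v8:17

step 1: dist = v0:inf,v1:inf,v2:12,v3:inf,v4:inf,v5:inf,v6:inf,v7:0,v8:inf
step 2: dist = v0:inf,v1:inf,v2:12,v3:inf,v4:inf,v5:inf,v6:inf,v7:0,v8:17
step 3: dist = v0:inf,v1:inf,v2:12,v3:34,v4:inf,v5:inf,v6:inf,v7:0,v8:17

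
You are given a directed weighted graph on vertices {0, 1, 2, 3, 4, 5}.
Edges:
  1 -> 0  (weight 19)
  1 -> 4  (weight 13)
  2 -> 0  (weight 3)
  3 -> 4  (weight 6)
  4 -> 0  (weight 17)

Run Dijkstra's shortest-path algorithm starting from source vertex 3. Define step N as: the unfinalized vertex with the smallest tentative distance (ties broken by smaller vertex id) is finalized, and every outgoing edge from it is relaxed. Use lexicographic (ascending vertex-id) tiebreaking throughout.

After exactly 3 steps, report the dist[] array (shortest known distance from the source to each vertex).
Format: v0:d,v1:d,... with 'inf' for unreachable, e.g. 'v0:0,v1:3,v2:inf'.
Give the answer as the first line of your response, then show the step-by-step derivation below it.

v0:23,v1:inf,v2:inf,v3:0,v4:6,v5:inf

step 1: dist = v0:inf,v1:inf,v2:inf,v3:0,v4:6,v5:inf
step 2: dist = v0:23,v1:inf,v2:inf,v3:0,v4:6,v5:inf
step 3: dist = v0:23,v1:inf,v2:inf,v3:0,v4:6,v5:inf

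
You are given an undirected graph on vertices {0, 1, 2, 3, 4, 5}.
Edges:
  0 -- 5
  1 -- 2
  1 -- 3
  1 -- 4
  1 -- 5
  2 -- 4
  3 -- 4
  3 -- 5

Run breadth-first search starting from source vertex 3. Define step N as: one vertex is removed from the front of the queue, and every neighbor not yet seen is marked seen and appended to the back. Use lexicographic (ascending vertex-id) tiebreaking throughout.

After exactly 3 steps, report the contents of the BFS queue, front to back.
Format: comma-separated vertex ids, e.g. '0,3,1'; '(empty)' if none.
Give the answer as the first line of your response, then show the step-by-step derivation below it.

5,2

step 1: dequeue 3; queue=[1,4,5]; order=3
step 2: dequeue 1; queue=[4,5,2]; order=3,1
step 3: dequeue 4; queue=[5,2]; order=3,1,4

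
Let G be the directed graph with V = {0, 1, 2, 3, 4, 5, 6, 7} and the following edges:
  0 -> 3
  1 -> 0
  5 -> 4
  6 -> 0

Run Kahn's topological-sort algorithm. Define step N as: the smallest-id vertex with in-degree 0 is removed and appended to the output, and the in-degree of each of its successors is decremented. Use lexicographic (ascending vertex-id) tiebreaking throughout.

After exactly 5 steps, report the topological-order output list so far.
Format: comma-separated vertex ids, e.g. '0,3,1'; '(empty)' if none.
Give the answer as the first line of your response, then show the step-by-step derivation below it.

1,2,5,4,6

step 1: output 1; order=[1]; indeg=(1,0,0,1,1,0,0,0)
step 2: output 2; order=[1,2]; indeg=(1,0,0,1,1,0,0,0)
step 3: output 5; order=[1,2,5]; indeg=(1,0,0,1,0,0,0,0)
step 4: output 4; order=[1,2,5,4]; indeg=(1,0,0,1,0,0,0,0)
step 5: output 6; order=[1,2,5,4,6]; indeg=(0,0,0,1,0,0,0,0)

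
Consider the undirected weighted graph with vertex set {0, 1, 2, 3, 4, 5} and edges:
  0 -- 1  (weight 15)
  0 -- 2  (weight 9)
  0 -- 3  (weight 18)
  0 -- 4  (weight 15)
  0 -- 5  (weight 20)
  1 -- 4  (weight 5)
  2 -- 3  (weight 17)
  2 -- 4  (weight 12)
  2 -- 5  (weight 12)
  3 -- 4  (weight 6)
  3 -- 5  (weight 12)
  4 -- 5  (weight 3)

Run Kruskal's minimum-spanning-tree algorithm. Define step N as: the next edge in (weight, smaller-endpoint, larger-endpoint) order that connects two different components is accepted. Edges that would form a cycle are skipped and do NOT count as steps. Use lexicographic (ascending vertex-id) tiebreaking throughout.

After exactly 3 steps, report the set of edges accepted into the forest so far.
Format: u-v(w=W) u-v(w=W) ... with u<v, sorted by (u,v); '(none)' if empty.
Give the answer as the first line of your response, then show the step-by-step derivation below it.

1-4(w=5) 3-4(w=6) 4-5(w=3)

step 1: add edge 4-5 (w=3); MST = {4-5(w=3)}
step 2: add edge 1-4 (w=5); MST = {1-4(w=5) 4-5(w=3)}
step 3: add edge 3-4 (w=6); MST = {1-4(w=5) 3-4(w=6) 4-5(w=3)}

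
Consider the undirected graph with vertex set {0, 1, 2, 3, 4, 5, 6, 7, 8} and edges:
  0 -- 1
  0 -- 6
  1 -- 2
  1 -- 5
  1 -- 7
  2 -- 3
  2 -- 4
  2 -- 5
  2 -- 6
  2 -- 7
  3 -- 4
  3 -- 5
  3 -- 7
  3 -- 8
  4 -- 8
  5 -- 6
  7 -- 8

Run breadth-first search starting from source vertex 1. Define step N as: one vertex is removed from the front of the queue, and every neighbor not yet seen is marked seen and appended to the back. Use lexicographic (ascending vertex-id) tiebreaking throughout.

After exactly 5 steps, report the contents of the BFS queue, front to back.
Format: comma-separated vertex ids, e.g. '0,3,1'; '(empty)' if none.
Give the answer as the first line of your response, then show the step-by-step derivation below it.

6,3,4,8

step 1: dequeue 1; queue=[0,2,5,7]; order=1
step 2: dequeue 0; queue=[2,5,7,6]; order=1,0
step 3: dequeue 2; queue=[5,7,6,3,4]; order=1,0,2
step 4: dequeue 5; queue=[7,6,3,4]; order=1,0,2,5
step 5: dequeue 7; queue=[6,3,4,8]; order=1,0,2,5,7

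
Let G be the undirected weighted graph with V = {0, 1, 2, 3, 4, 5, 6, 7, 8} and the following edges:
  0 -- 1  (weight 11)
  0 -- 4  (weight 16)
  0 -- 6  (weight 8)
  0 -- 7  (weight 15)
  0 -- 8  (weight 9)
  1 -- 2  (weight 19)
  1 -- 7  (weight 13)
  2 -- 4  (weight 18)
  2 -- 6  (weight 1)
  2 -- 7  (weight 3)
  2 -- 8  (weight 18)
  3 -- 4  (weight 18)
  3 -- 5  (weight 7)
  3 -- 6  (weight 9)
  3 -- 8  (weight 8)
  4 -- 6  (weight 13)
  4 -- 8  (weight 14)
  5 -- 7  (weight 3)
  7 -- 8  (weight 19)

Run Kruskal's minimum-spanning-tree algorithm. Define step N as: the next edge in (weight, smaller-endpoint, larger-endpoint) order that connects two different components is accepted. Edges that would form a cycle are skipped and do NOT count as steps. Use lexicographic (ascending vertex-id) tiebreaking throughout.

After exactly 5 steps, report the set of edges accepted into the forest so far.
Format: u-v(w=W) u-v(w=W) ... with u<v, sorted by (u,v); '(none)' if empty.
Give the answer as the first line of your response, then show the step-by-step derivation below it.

0-6(w=8) 2-6(w=1) 2-7(w=3) 3-5(w=7) 5-7(w=3)

step 1: add edge 2-6 (w=1); MST = {2-6(w=1)}
step 2: add edge 2-7 (w=3); MST = {2-6(w=1) 2-7(w=3)}
step 3: add edge 5-7 (w=3); MST = {2-6(w=1) 2-7(w=3) 5-7(w=3)}
step 4: add edge 3-5 (w=7); MST = {2-6(w=1) 2-7(w=3) 3-5(w=7) 5-7(w=3)}
step 5: add edge 0-6 (w=8); MST = {0-6(w=8) 2-6(w=1) 2-7(w=3) 3-5(w=7) 5-7(w=3)}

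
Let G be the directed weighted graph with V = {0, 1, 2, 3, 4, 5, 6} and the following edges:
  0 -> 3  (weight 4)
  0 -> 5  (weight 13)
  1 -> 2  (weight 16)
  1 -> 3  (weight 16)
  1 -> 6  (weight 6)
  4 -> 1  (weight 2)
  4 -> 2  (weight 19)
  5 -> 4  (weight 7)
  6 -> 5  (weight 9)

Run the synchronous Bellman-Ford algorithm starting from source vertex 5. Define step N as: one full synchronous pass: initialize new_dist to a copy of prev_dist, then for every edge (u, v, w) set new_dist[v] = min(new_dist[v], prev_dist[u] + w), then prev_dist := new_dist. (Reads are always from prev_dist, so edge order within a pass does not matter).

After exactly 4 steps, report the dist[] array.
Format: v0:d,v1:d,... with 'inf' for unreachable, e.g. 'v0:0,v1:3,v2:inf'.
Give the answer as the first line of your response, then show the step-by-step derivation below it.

v0:inf,v1:9,v2:25,v3:25,v4:7,v5:0,v6:15

step 1: dist = v0:inf,v1:inf,v2:inf,v3:inf,v4:7,v5:0,v6:inf
step 2: dist = v0:inf,v1:9,v2:26,v3:inf,v4:7,v5:0,v6:inf
step 3: dist = v0:inf,v1:9,v2:25,v3:25,v4:7,v5:0,v6:15
step 4: dist = v0:inf,v1:9,v2:25,v3:25,v4:7,v5:0,v6:15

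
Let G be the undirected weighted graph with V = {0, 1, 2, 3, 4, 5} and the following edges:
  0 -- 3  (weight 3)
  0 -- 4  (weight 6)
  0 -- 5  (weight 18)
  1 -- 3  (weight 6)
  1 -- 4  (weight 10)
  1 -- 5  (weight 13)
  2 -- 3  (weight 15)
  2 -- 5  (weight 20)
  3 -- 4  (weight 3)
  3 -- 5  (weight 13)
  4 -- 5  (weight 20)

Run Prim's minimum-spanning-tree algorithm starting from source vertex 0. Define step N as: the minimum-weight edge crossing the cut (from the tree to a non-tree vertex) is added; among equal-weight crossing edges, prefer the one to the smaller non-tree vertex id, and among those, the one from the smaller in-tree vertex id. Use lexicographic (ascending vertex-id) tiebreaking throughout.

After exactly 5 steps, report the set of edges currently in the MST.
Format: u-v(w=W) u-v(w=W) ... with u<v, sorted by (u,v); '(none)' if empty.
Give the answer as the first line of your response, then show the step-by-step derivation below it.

0-3(w=3) 1-3(w=6) 1-5(w=13) 2-3(w=15) 3-4(w=3)

step 1: add edge 0-3 (w=3); MST = {0-3(w=3)}
step 2: add edge 3-4 (w=3); MST = {0-3(w=3) 3-4(w=3)}
step 3: add edge 1-3 (w=6); MST = {0-3(w=3) 1-3(w=6) 3-4(w=3)}
step 4: add edge 1-5 (w=13); MST = {0-3(w=3) 1-3(w=6) 1-5(w=13) 3-4(w=3)}
step 5: add edge 2-3 (w=15); MST = {0-3(w=3) 1-3(w=6) 1-5(w=13) 2-3(w=15) 3-4(w=3)}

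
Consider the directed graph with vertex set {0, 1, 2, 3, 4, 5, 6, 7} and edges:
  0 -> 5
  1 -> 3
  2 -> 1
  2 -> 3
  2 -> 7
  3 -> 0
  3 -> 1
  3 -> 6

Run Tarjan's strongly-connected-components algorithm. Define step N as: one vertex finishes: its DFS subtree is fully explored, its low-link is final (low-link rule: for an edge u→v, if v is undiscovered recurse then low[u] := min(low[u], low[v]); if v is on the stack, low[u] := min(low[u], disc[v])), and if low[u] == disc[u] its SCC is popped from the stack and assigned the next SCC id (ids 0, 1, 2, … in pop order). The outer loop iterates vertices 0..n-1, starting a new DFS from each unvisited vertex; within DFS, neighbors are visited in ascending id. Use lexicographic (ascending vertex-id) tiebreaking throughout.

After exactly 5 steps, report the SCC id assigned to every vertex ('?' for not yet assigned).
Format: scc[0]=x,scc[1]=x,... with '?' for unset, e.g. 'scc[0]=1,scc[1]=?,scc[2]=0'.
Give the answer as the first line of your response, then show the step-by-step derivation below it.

scc[0]=1,scc[1]=3,scc[2]=?,scc[3]=3,scc[4]=?,scc[5]=0,scc[6]=2,scc[7]=?

step 1: low=(low[0]=0,low[1]=?,low[2]=?,low[3]=?,low[4]=?,low[5]=1,low[6]=?,low[7]=?); scc=(scc[0]=?,scc[1]=?,scc[2]=?,scc[3]=?,scc[4]=?,scc[5]=0,scc[6]=?,scc[7]=?)
step 2: low=(low[0]=0,low[1]=?,low[2]=?,low[3]=?,low[4]=?,low[5]=1,low[6]=?,low[7]=?); scc=(scc[0]=1,scc[1]=?,scc[2]=?,scc[3]=?,scc[4]=?,scc[5]=0,scc[6]=?,scc[7]=?)
step 3: low=(low[0]=0,low[1]=2,low[2]=?,low[3]=2,low[4]=?,low[5]=1,low[6]=4,low[7]=?); scc=(scc[0]=1,scc[1]=?,scc[2]=?,scc[3]=?,scc[4]=?,scc[5]=0,scc[6]=2,scc[7]=?)
step 4: low=(low[0]=0,low[1]=2,low[2]=?,low[3]=2,low[4]=?,low[5]=1,low[6]=4,low[7]=?); scc=(scc[0]=1,scc[1]=?,scc[2]=?,scc[3]=?,scc[4]=?,scc[5]=0,scc[6]=2,scc[7]=?)
step 5: low=(low[0]=0,low[1]=2,low[2]=?,low[3]=2,low[4]=?,low[5]=1,low[6]=4,low[7]=?); scc=(scc[0]=1,scc[1]=3,scc[2]=?,scc[3]=3,scc[4]=?,scc[5]=0,scc[6]=2,scc[7]=?)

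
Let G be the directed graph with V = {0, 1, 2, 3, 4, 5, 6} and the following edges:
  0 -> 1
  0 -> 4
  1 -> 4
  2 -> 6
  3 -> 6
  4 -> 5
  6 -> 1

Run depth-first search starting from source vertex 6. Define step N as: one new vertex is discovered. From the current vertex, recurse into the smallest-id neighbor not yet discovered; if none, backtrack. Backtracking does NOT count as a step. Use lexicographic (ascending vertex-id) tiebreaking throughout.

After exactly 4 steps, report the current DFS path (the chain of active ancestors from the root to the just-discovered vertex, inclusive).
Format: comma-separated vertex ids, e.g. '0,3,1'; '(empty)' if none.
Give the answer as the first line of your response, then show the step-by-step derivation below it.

6,1,4,5

step 1: discover 6; path=6; order=6
step 2: discover 1; path=6>1; order=6,1
step 3: discover 4; path=6>1>4; order=6,1,4
step 4: discover 5; path=6>1>4>5; order=6,1,4,5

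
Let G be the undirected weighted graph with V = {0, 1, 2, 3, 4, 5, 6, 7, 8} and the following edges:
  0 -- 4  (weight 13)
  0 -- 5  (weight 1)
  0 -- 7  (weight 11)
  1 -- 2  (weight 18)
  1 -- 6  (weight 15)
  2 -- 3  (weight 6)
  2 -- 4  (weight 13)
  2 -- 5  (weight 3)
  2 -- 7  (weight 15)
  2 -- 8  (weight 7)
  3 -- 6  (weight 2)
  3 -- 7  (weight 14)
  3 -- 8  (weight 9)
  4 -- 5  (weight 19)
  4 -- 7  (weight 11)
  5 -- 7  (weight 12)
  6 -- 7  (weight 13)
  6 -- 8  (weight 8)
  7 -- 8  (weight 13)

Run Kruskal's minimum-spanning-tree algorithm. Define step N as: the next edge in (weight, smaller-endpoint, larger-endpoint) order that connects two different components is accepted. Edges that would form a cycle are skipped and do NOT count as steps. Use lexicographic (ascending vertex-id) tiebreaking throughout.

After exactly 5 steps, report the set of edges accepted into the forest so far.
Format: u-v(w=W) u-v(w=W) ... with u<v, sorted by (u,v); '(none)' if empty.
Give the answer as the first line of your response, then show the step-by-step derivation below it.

0-5(w=1) 2-3(w=6) 2-5(w=3) 2-8(w=7) 3-6(w=2)

step 1: add edge 0-5 (w=1); MST = {0-5(w=1)}
step 2: add edge 3-6 (w=2); MST = {0-5(w=1) 3-6(w=2)}
step 3: add edge 2-5 (w=3); MST = {0-5(w=1) 2-5(w=3) 3-6(w=2)}
step 4: add edge 2-3 (w=6); MST = {0-5(w=1) 2-3(w=6) 2-5(w=3) 3-6(w=2)}
step 5: add edge 2-8 (w=7); MST = {0-5(w=1) 2-3(w=6) 2-5(w=3) 2-8(w=7) 3-6(w=2)}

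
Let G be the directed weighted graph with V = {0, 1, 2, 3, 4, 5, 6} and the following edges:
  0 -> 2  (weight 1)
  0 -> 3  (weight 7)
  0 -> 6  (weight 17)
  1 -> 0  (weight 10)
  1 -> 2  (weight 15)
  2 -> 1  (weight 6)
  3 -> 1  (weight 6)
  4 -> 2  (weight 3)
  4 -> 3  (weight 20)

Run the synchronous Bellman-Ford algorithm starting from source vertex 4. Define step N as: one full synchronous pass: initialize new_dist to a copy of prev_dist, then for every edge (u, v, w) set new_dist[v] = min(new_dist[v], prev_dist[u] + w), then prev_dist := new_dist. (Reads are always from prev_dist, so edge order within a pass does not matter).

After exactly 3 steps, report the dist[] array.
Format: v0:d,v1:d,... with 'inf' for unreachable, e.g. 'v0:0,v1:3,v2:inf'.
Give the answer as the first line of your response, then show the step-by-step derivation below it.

v0:19,v1:9,v2:3,v3:20,v4:0,v5:inf,v6:inf

step 1: dist = v0:inf,v1:inf,v2:3,v3:20,v4:0,v5:inf,v6:inf
step 2: dist = v0:inf,v1:9,v2:3,v3:20,v4:0,v5:inf,v6:inf
step 3: dist = v0:19,v1:9,v2:3,v3:20,v4:0,v5:inf,v6:inf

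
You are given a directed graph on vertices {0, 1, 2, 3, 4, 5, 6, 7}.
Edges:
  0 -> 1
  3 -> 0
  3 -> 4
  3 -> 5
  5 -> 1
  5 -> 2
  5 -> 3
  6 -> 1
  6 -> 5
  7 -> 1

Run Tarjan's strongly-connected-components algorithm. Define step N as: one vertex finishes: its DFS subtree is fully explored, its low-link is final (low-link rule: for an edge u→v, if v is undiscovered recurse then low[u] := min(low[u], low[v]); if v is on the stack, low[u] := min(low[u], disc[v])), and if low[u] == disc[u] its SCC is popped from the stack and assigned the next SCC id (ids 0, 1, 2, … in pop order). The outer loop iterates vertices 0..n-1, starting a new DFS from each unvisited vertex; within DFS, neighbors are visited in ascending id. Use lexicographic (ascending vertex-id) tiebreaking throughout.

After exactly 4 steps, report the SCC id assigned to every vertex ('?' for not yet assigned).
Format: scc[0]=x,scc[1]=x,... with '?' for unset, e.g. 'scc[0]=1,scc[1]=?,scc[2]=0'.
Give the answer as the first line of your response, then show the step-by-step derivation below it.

scc[0]=1,scc[1]=0,scc[2]=2,scc[3]=?,scc[4]=3,scc[5]=?,scc[6]=?,scc[7]=?

step 1: low=(low[0]=0,low[1]=1,low[2]=?,low[3]=?,low[4]=?,low[5]=?,low[6]=?,low[7]=?); scc=(scc[0]=?,scc[1]=0,scc[2]=?,scc[3]=?,scc[4]=?,scc[5]=?,scc[6]=?,scc[7]=?)
step 2: low=(low[0]=0,low[1]=1,low[2]=?,low[3]=?,low[4]=?,low[5]=?,low[6]=?,low[7]=?); scc=(scc[0]=1,scc[1]=0,scc[2]=?,scc[3]=?,scc[4]=?,scc[5]=?,scc[6]=?,scc[7]=?)
step 3: low=(low[0]=0,low[1]=1,low[2]=2,low[3]=?,low[4]=?,low[5]=?,low[6]=?,low[7]=?); scc=(scc[0]=1,scc[1]=0,scc[2]=2,scc[3]=?,scc[4]=?,scc[5]=?,scc[6]=?,scc[7]=?)
step 4: low=(low[0]=0,low[1]=1,low[2]=2,low[3]=3,low[4]=4,low[5]=?,low[6]=?,low[7]=?); scc=(scc[0]=1,scc[1]=0,scc[2]=2,scc[3]=?,scc[4]=3,scc[5]=?,scc[6]=?,scc[7]=?)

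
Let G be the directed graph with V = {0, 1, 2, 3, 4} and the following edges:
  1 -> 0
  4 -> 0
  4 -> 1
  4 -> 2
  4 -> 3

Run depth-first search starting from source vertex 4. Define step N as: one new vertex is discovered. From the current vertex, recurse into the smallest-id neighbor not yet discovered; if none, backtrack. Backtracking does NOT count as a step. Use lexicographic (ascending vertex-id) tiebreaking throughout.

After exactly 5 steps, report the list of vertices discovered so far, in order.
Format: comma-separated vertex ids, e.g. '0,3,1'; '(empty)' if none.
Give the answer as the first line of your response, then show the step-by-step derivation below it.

4,0,1,2,3

step 1: discover 4; path=4; order=4
step 2: discover 0; path=4>0; order=4,0
step 3: discover 1; path=4>1; order=4,0,1
step 4: discover 2; path=4>2; order=4,0,1,2
step 5: discover 3; path=4>3; order=4,0,1,2,3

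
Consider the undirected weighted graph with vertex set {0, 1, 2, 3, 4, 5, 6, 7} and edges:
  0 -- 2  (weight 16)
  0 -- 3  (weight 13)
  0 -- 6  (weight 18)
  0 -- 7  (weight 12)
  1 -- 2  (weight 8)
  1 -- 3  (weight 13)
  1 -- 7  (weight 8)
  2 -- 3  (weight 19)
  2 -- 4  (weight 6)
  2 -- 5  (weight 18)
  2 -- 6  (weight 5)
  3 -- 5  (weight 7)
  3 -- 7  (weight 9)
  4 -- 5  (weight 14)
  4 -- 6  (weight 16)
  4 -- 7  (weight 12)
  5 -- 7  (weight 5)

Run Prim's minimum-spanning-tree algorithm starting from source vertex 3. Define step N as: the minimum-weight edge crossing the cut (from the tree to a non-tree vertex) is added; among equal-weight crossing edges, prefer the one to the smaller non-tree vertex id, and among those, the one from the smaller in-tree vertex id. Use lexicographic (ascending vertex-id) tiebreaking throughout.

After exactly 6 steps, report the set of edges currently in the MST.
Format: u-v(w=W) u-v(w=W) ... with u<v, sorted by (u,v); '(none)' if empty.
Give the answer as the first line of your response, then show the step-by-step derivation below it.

1-2(w=8) 1-7(w=8) 2-4(w=6) 2-6(w=5) 3-5(w=7) 5-7(w=5)

step 1: add edge 3-5 (w=7); MST = {3-5(w=7)}
step 2: add edge 5-7 (w=5); MST = {3-5(w=7) 5-7(w=5)}
step 3: add edge 1-7 (w=8); MST = {1-7(w=8) 3-5(w=7) 5-7(w=5)}
step 4: add edge 1-2 (w=8); MST = {1-2(w=8) 1-7(w=8) 3-5(w=7) 5-7(w=5)}
step 5: add edge 2-6 (w=5); MST = {1-2(w=8) 1-7(w=8) 2-6(w=5) 3-5(w=7) 5-7(w=5)}
step 6: add edge 2-4 (w=6); MST = {1-2(w=8) 1-7(w=8) 2-4(w=6) 2-6(w=5) 3-5(w=7) 5-7(w=5)}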